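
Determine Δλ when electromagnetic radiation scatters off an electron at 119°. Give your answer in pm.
3.6026 pm

Using the Compton scattering formula:
Δλ = λ_C(1 - cos θ)

where λ_C = h/(m_e·c) ≈ 2.4263 pm is the Compton wavelength of an electron.

For θ = 119°:
cos(119°) = -0.4848
1 - cos(119°) = 1.4848

Δλ = 2.4263 × 1.4848
Δλ = 3.6026 pm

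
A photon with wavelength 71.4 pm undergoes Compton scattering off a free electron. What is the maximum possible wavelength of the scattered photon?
76.2526 pm (at θ = 180°)

The Compton shift is Δλ = λ_C(1 − cos θ).

Since cos θ ranges from −1 to 1, the factor (1 − cos θ) ranges from 0 to 2; the maximum shift occurs at θ = 180° (backscattering):
Δλ_max = 2λ_C = 2 × 2.4263 pm = 4.8526 pm

Maximum scattered wavelength:
λ'_max = λ₀ + Δλ_max = 71.4 + 4.8526 = 76.2526 pm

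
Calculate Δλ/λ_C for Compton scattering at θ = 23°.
0.0795 λ_C

The Compton shift formula is:
Δλ = λ_C(1 - cos θ)

Dividing both sides by λ_C:
Δλ/λ_C = 1 - cos θ

For θ = 23°:
Δλ/λ_C = 1 - cos(23°)
Δλ/λ_C = 1 - 0.9205
Δλ/λ_C = 0.0795

This means the shift is 0.0795 × λ_C = 0.1929 pm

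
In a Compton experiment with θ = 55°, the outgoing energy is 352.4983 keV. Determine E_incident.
499.4000 keV

Convert final energy to wavelength (hc ≈ 1239.842 keV·pm):
λ' = hc/E' = 1239.842 / 352.4983 = 3.5173 pm

Calculate the Compton shift:
Δλ = λ_C(1 - cos(55°))
Δλ = 2.4263 × (1 - cos(55°))
Δλ = 1.0346 pm

Initial wavelength:
λ = λ' - Δλ = 3.5173 - 1.0346 = 2.4827 pm

Initial energy:
E = hc/λ = 1239.842 / 2.4827 = 499.4000 keV

(Intermediate values are shown rounded; full precision is carried through to the final answer.)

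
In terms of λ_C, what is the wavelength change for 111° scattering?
1.3584 λ_C

The Compton shift formula is:
Δλ = λ_C(1 - cos θ)

Dividing both sides by λ_C:
Δλ/λ_C = 1 - cos θ

For θ = 111°:
Δλ/λ_C = 1 - cos(111°)
Δλ/λ_C = 1 - -0.3584
Δλ/λ_C = 1.3584

This means the shift is 1.3584 × λ_C = 3.2958 pm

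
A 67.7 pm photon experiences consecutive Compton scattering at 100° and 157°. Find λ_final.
75.2074 pm

Apply Compton shift twice:

First scattering at θ₁ = 100°:
Δλ₁ = λ_C(1 - cos(100°))
Δλ₁ = 2.4263 × 1.1736
Δλ₁ = 2.8476 pm

After first scattering:
λ₁ = 67.7 + 2.8476 = 70.5476 pm

Second scattering at θ₂ = 157°:
Δλ₂ = λ_C(1 - cos(157°))
Δλ₂ = 2.4263 × 1.9205
Δλ₂ = 4.6597 pm

Final wavelength:
λ₂ = 70.5476 + 4.6597 = 75.2074 pm

Total shift: Δλ_total = 2.8476 + 4.6597 = 7.5074 pm

(Intermediate values are shown rounded; full precision is carried through to the final answer.)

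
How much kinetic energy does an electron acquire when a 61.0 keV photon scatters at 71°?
4.5452 keV

By energy conservation: K_e = E_initial - E_final

First find the scattered photon energy:
Initial wavelength: λ = hc/E = 20.3253 pm
Compton shift: Δλ = λ_C(1 - cos(71°)) = 1.6364 pm
Final wavelength: λ' = 20.3253 + 1.6364 = 21.9617 pm
Final photon energy: E' = hc/λ' = 56.4548 keV

Electron kinetic energy:
K_e = E - E' = 61.0000 - 56.4548 = 4.5452 keV

(Intermediate values are shown rounded; full precision is carried through to the final answer.)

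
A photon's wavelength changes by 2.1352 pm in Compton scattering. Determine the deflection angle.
83.11°

From the Compton formula Δλ = λ_C(1 - cos θ), we can solve for θ:

cos θ = 1 - Δλ/λ_C

Given:
- Δλ = 2.1352 pm
- λ_C = h/(m_e·c) ≈ 2.42631024 pm

cos θ = 1 - 2.1352/2.42631024
cos θ = 1 - 0.880019
cos θ = 0.119981

θ = arccos(0.119981)
θ = 83.11°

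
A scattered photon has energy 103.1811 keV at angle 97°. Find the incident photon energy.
133.4000 keV

Convert final energy to wavelength (hc ≈ 1239.842 keV·pm):
λ' = hc/E' = 1239.842 / 103.1811 = 12.0162 pm

Calculate the Compton shift:
Δλ = λ_C(1 - cos(97°))
Δλ = 2.4263 × (1 - cos(97°))
Δλ = 2.7220 pm

Initial wavelength:
λ = λ' - Δλ = 12.0162 - 2.7220 = 9.2942 pm

Initial energy:
E = hc/λ = 1239.842 / 9.2942 = 133.4000 keV

(Intermediate values are shown rounded; full precision is carried through to the final answer.)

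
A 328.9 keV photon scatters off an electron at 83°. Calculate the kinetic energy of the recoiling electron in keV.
118.7673 keV

By energy conservation: K_e = E_initial - E_final

First find the scattered photon energy:
Initial wavelength: λ = hc/E = 3.7697 pm
Compton shift: Δλ = λ_C(1 - cos(83°)) = 2.1306 pm
Final wavelength: λ' = 3.7697 + 2.1306 = 5.9003 pm
Final photon energy: E' = hc/λ' = 210.1327 keV

Electron kinetic energy:
K_e = E - E' = 328.9000 - 210.1327 = 118.7673 keV

(Intermediate values are shown rounded; full precision is carried through to the final answer.)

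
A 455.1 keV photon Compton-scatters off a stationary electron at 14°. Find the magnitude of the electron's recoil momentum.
5.8848e-23 kg·m/s

The electron is initially at rest, so by conservation of momentum:
p⃗_e = p⃗₀ − p⃗'  (incident photon momentum minus scattered photon momentum)

Photon momentum magnitudes (p = h/λ = E/c):
λ₀ = hc/E₀ = 2.7243 pm → p₀ = h/λ₀ = 2.4322e-22 kg·m/s
Δλ = λ_C(1 − cos 14°) = 0.0721 pm
λ' = 2.7964 pm → p' = h/λ' = 2.3695e-22 kg·m/s

The scattered photon makes angle θ = 14° with the incident direction, so by the law of cosines:
|p⃗_e|² = p₀² + p'² − 2p₀p'cos θ
|p⃗_e|² = (2.4322e-22)² + (2.3695e-22)² − 2·2.4322e-22·2.3695e-22·cos(14°)
|p⃗_e| = 5.8848e-23 kg·m/s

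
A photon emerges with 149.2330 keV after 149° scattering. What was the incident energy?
326.0999 keV

Convert final energy to wavelength (hc ≈ 1239.842 keV·pm):
λ' = hc/E' = 1239.842 / 149.2330 = 8.3081 pm

Calculate the Compton shift:
Δλ = λ_C(1 - cos(149°))
Δλ = 2.4263 × (1 - cos(149°))
Δλ = 4.5061 pm

Initial wavelength:
λ = λ' - Δλ = 8.3081 - 4.5061 = 3.8020 pm

Initial energy:
E = hc/λ = 1239.842 / 3.8020 = 326.0999 keV

(Intermediate values are shown rounded; full precision is carried through to the final answer.)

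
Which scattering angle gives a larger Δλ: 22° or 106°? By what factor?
106° produces the larger shift by a factor of 17.519

Calculate both shifts using Δλ = λ_C(1 - cos θ):

For θ₁ = 22°:
Δλ₁ = 2.4263 × (1 - cos(22°))
Δλ₁ = 2.4263 × 0.0728
Δλ₁ = 0.1767 pm

For θ₂ = 106°:
Δλ₂ = 2.4263 × (1 - cos(106°))
Δλ₂ = 2.4263 × 1.2756
Δλ₂ = 3.0951 pm

The 106° angle produces the larger shift.
Ratio: 3.0951/0.1767 = 17.519

(Intermediate values are shown rounded; full precision is carried through to the final answer.)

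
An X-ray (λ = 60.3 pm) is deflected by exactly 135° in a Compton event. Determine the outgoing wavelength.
64.4420 pm

Using the Compton formula: λ' = λ + λ_C(1 − cos θ)

For θ = 135°, cos θ = -√2/2 (exact) ≈ -0.7071, so:
1 − cos 135° = 1 − (-√2/2) ≈ 1.7071

Δλ = λ_C × 1.7071 = 2.4263 × 1.7071 = 4.1420 pm

λ' = 60.3 + 4.1420 = 64.4420 pm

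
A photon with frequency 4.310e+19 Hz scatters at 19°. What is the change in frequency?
8.038e+17 Hz (decrease)

Convert frequency to wavelength (c = 299792458 m/s):
λ₀ = c/f₀ = 299792458/4.310e+19 = 6.9557415e-12 m = 6.9557 pm

Calculate Compton shift:
Δλ = λ_C(1 - cos(19°)) = 0.1322 pm

Final wavelength:
λ' = λ₀ + Δλ = 6.9557 + 0.1322 = 7.0879 pm

Final frequency:
f' = c/λ' = 299792458/7.0879303e-12 = 4.2296191e+19 Hz

Frequency shift (decrease):
Δf = f₀ - f' = 4.310e+19 - 4.2296191e+19 = 8.038e+17 Hz

(Intermediate values are shown rounded; full precision is carried through to the final answer.)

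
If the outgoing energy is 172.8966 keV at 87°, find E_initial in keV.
254.5001 keV

Convert final energy to wavelength (hc ≈ 1239.842 keV·pm):
λ' = hc/E' = 1239.842 / 172.8966 = 7.1710 pm

Calculate the Compton shift:
Δλ = λ_C(1 - cos(87°))
Δλ = 2.4263 × (1 - cos(87°))
Δλ = 2.2993 pm

Initial wavelength:
λ = λ' - Δλ = 7.1710 - 2.2993 = 4.8717 pm

Initial energy:
E = hc/λ = 1239.842 / 4.8717 = 254.5001 keV

(Intermediate values are shown rounded; full precision is carried through to the final answer.)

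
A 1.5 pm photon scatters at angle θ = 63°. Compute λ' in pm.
2.8248 pm

Using the Compton scattering formula:
λ' = λ + Δλ = λ + λ_C(1 - cos θ)

Given:
- Initial wavelength λ = 1.5 pm
- Scattering angle θ = 63°
- Compton wavelength λ_C ≈ 2.4263 pm

Calculate the shift:
Δλ = 2.4263 × (1 - cos(63°))
Δλ = 2.4263 × 0.5460
Δλ = 1.3248 pm

Final wavelength:
λ' = 1.5 + 1.3248 = 2.8248 pm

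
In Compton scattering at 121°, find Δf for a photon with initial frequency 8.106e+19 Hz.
4.041e+19 Hz (decrease)

Convert frequency to wavelength (c = 299792458 m/s):
λ₀ = c/f₀ = 299792458/8.106e+19 = 3.6984019e-12 m = 3.6984 pm

Calculate Compton shift:
Δλ = λ_C(1 - cos(121°)) = 3.6760 pm

Final wavelength:
λ' = λ₀ + Δλ = 3.6984 + 3.6760 = 7.3744 pm

Final frequency:
f' = c/λ' = 299792458/7.3743543e-12 = 4.0653384e+19 Hz

Frequency shift (decrease):
Δf = f₀ - f' = 8.106e+19 - 4.0653384e+19 = 4.041e+19 Hz

(Intermediate values are shown rounded; full precision is carried through to the final answer.)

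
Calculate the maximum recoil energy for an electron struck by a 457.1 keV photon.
293.2088 keV

Maximum energy transfer occurs at θ = 180° (backscattering).

Initial photon: E₀ = 457.1 keV → λ₀ = 2.7124 pm

Maximum Compton shift (at 180°):
Δλ_max = 2λ_C = 2 × 2.4263 = 4.8526 pm

Final wavelength:
λ' = 2.7124 + 4.8526 = 7.5650 pm

Minimum photon energy (maximum energy to electron):
E'_min = hc/λ' = 163.8912 keV

Maximum electron kinetic energy:
K_max = E₀ - E'_min = 457.1000 - 163.8912 = 293.2088 keV

(Intermediate values are shown rounded; full precision is carried through to the final answer.)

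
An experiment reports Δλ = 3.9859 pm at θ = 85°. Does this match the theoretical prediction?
No, inconsistent

Calculate the expected shift for θ = 85°:

Δλ_expected = λ_C(1 - cos(85°))
Δλ_expected = 2.4263 × (1 - cos(85°))
Δλ_expected = 2.4263 × 0.9128
Δλ_expected = 2.2148 pm

Given shift: 3.9859 pm
Expected shift: 2.2148 pm
Difference: 1.7711 pm

The values do not match. The given shift corresponds to θ ≈ 130.0°, not 85°.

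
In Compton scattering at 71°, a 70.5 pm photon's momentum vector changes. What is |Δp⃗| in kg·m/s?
1.0793e-23 kg·m/s

Photon momentum magnitude is p = h/λ.

Initial momentum:
p₀ = h/λ = 6.6261e-34/7.0500e-11 = 9.3987e-24 kg·m/s

After scattering:
λ' = λ + Δλ = 70.5 + 1.6364 = 72.1364 pm
p' = h/λ' = 6.6261e-34/7.2136e-11 = 9.1855e-24 kg·m/s

Momentum is a vector; the scattered photon's direction makes angle θ = 71° with the incident direction. The magnitude of the vector change Δp⃗ = p⃗₀ − p⃗' is found from the law of cosines:
|Δp⃗|² = p₀² + p'² − 2p₀p'cos θ
|Δp⃗|² = (9.3987e-24)² + (9.1855e-24)² − 2·9.3987e-24·9.1855e-24·cos(71°)
|Δp⃗| = 1.0793e-23 kg·m/s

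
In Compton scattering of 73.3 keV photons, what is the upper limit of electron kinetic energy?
16.3409 keV

Maximum energy transfer occurs at θ = 180° (backscattering).

Initial photon: E₀ = 73.3 keV → λ₀ = 16.9146 pm

Maximum Compton shift (at 180°):
Δλ_max = 2λ_C = 2 × 2.4263 = 4.8526 pm

Final wavelength:
λ' = 16.9146 + 4.8526 = 21.7672 pm

Minimum photon energy (maximum energy to electron):
E'_min = hc/λ' = 56.9591 keV

Maximum electron kinetic energy:
K_max = E₀ - E'_min = 73.3000 - 56.9591 = 16.3409 keV

(Intermediate values are shown rounded; full precision is carried through to the final answer.)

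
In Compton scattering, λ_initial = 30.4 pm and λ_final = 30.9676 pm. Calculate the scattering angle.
40.00°

First find the wavelength shift:
Δλ = λ' - λ = 30.9676 - 30.4 = 0.5676 pm

Using Δλ = λ_C(1 - cos θ), with λ_C = h/(m_e·c) ≈ 2.42631024 pm:
cos θ = 1 - Δλ/λ_C
cos θ = 1 - 0.5676/2.42631024
cos θ = 0.766065

θ = arccos(0.766065)
θ = 40.00°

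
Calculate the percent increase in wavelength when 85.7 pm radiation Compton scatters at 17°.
0.1237%

Calculate the Compton shift:
Δλ = λ_C(1 - cos(17°))
Δλ = 2.4263 × (1 - cos(17°))
Δλ = 2.4263 × 0.0437
Δλ = 0.1060 pm

Percentage change:
(Δλ/λ₀) × 100 = (0.1060/85.7) × 100
= 0.1237%

(Intermediate values are shown rounded; full precision is carried through to the final answer.)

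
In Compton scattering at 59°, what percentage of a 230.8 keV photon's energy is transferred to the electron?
0.1797 (or 17.97%)

Calculate initial and final photon energies:

Initial: E₀ = 230.8 keV → λ₀ = 5.3719 pm
Compton shift: Δλ = 1.1767 pm
Final wavelength: λ' = 6.5486 pm
Final energy: E' = 189.3293 keV

Fractional energy loss:
(E₀ - E')/E₀ = (230.8000 - 189.3293)/230.8000
= 41.4707/230.8000
= 0.1797
= 17.97%

(Intermediate values are shown rounded; full precision is carried through to the final answer.)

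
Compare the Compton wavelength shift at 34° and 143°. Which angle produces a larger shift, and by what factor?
143° produces the larger shift by a factor of 10.521

Calculate both shifts using Δλ = λ_C(1 - cos θ):

For θ₁ = 34°:
Δλ₁ = 2.4263 × (1 - cos(34°))
Δλ₁ = 2.4263 × 0.1710
Δλ₁ = 0.4148 pm

For θ₂ = 143°:
Δλ₂ = 2.4263 × (1 - cos(143°))
Δλ₂ = 2.4263 × 1.7986
Δλ₂ = 4.3640 pm

The 143° angle produces the larger shift.
Ratio: 4.3640/0.4148 = 10.521

(Intermediate values are shown rounded; full precision is carried through to the final answer.)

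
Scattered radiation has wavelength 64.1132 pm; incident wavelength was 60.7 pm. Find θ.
114.00°

First find the wavelength shift:
Δλ = λ' - λ = 64.1132 - 60.7 = 3.4132 pm

Using Δλ = λ_C(1 - cos θ), with λ_C = h/(m_e·c) ≈ 2.42631024 pm:
cos θ = 1 - Δλ/λ_C
cos θ = 1 - 3.4132/2.42631024
cos θ = -0.406745

θ = arccos(-0.406745)
θ = 114.00°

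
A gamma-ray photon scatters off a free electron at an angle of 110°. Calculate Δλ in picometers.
3.2562 pm

Using the Compton scattering formula:
Δλ = λ_C(1 - cos θ)

where λ_C = h/(m_e·c) ≈ 2.4263 pm is the Compton wavelength of an electron.

For θ = 110°:
cos(110°) = -0.3420
1 - cos(110°) = 1.3420

Δλ = 2.4263 × 1.3420
Δλ = 3.2562 pm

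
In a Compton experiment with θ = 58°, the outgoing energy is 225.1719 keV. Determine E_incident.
284.0000 keV

Convert final energy to wavelength (hc ≈ 1239.842 keV·pm):
λ' = hc/E' = 1239.842 / 225.1719 = 5.5062 pm

Calculate the Compton shift:
Δλ = λ_C(1 - cos(58°))
Δλ = 2.4263 × (1 - cos(58°))
Δλ = 1.1406 pm

Initial wavelength:
λ = λ' - Δλ = 5.5062 - 1.1406 = 4.3656 pm

Initial energy:
E = hc/λ = 1239.842 / 4.3656 = 284.0000 keV

(Intermediate values are shown rounded; full precision is carried through to the final answer.)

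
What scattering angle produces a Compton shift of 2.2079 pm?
84.84°

From the Compton formula Δλ = λ_C(1 - cos θ), we can solve for θ:

cos θ = 1 - Δλ/λ_C

Given:
- Δλ = 2.2079 pm
- λ_C = h/(m_e·c) ≈ 2.42631024 pm

cos θ = 1 - 2.2079/2.42631024
cos θ = 1 - 0.909983
cos θ = 0.090017

θ = arccos(0.090017)
θ = 84.84°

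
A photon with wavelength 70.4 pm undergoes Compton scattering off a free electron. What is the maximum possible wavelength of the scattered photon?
75.2526 pm (at θ = 180°)

The Compton shift is Δλ = λ_C(1 − cos θ).

Since cos θ ranges from −1 to 1, the factor (1 − cos θ) ranges from 0 to 2; the maximum shift occurs at θ = 180° (backscattering):
Δλ_max = 2λ_C = 2 × 2.4263 pm = 4.8526 pm

Maximum scattered wavelength:
λ'_max = λ₀ + Δλ_max = 70.4 + 4.8526 = 75.2526 pm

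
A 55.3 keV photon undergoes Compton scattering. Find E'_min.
45.4606 keV (at θ = 180°)

The scattered photon has minimum energy when its wavelength is maximum, i.e., when the Compton shift Δλ = λ_C(1 − cos θ) is maximum. This occurs at θ = 180° (backscattering), giving Δλ_max = 2λ_C = 4.8526 pm.

Initial wavelength: λ₀ = hc/E₀ = 22.4203 pm
Maximum final wavelength: λ'_max = λ₀ + 2λ_C = 22.4203 + 4.8526 = 27.2729 pm
Minimum final energy: E'_min = hc/λ'_max = 45.4606 keV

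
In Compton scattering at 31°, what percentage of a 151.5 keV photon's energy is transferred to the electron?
0.0406 (or 4.06%)

Calculate initial and final photon energies:

Initial: E₀ = 151.5 keV → λ₀ = 8.1838 pm
Compton shift: Δλ = 0.3466 pm
Final wavelength: λ' = 8.5303 pm
Final energy: E' = 145.3451 keV

Fractional energy loss:
(E₀ - E')/E₀ = (151.5000 - 145.3451)/151.5000
= 6.1549/151.5000
= 0.0406
= 4.06%

(Intermediate values are shown rounded; full precision is carried through to the final answer.)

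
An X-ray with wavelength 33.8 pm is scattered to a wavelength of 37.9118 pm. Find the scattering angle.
134.00°

First find the wavelength shift:
Δλ = λ' - λ = 37.9118 - 33.8 = 4.1118 pm

Using Δλ = λ_C(1 - cos θ), with λ_C = h/(m_e·c) ≈ 2.42631024 pm:
cos θ = 1 - Δλ/λ_C
cos θ = 1 - 4.1118/2.42631024
cos θ = -0.694672

θ = arccos(-0.694672)
θ = 134.00°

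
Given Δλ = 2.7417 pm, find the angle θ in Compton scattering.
97.47°

From the Compton formula Δλ = λ_C(1 - cos θ), we can solve for θ:

cos θ = 1 - Δλ/λ_C

Given:
- Δλ = 2.7417 pm
- λ_C = h/(m_e·c) ≈ 2.42631024 pm

cos θ = 1 - 2.7417/2.42631024
cos θ = 1 - 1.129987
cos θ = -0.129987

θ = arccos(-0.129987)
θ = 97.47°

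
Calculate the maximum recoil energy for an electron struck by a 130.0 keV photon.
43.8392 keV

Maximum energy transfer occurs at θ = 180° (backscattering).

Initial photon: E₀ = 130.0 keV → λ₀ = 9.5372 pm

Maximum Compton shift (at 180°):
Δλ_max = 2λ_C = 2 × 2.4263 = 4.8526 pm

Final wavelength:
λ' = 9.5372 + 4.8526 = 14.3899 pm

Minimum photon energy (maximum energy to electron):
E'_min = hc/λ' = 86.1608 keV

Maximum electron kinetic energy:
K_max = E₀ - E'_min = 130.0000 - 86.1608 = 43.8392 keV

(Intermediate values are shown rounded; full precision is carried through to the final answer.)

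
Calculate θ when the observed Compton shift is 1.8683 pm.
76.70°

From the Compton formula Δλ = λ_C(1 - cos θ), we can solve for θ:

cos θ = 1 - Δλ/λ_C

Given:
- Δλ = 1.8683 pm
- λ_C = h/(m_e·c) ≈ 2.42631024 pm

cos θ = 1 - 1.8683/2.42631024
cos θ = 1 - 0.770017
cos θ = 0.229983

θ = arccos(0.229983)
θ = 76.70°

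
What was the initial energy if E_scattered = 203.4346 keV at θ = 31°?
215.7000 keV

Convert final energy to wavelength (hc ≈ 1239.842 keV·pm):
λ' = hc/E' = 1239.842 / 203.4346 = 6.0945 pm

Calculate the Compton shift:
Δλ = λ_C(1 - cos(31°))
Δλ = 2.4263 × (1 - cos(31°))
Δλ = 0.3466 pm

Initial wavelength:
λ = λ' - Δλ = 6.0945 - 0.3466 = 5.7480 pm

Initial energy:
E = hc/λ = 1239.842 / 5.7480 = 215.7000 keV

(Intermediate values are shown rounded; full precision is carried through to the final answer.)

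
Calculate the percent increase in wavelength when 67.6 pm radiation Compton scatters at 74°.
2.5999%

Calculate the Compton shift:
Δλ = λ_C(1 - cos(74°))
Δλ = 2.4263 × (1 - cos(74°))
Δλ = 2.4263 × 0.7244
Δλ = 1.7575 pm

Percentage change:
(Δλ/λ₀) × 100 = (1.7575/67.6) × 100
= 2.5999%

(Intermediate values are shown rounded; full precision is carried through to the final answer.)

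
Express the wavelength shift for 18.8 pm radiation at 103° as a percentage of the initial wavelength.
15.8091%

Calculate the Compton shift:
Δλ = λ_C(1 - cos(103°))
Δλ = 2.4263 × (1 - cos(103°))
Δλ = 2.4263 × 1.2250
Δλ = 2.9721 pm

Percentage change:
(Δλ/λ₀) × 100 = (2.9721/18.8) × 100
= 15.8091%

(Intermediate values are shown rounded; full precision is carried through to the final answer.)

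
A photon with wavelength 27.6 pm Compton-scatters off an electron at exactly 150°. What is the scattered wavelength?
32.1276 pm

Using the Compton formula: λ' = λ + λ_C(1 − cos θ)

For θ = 150°, cos θ = -√3/2 (exact) ≈ -0.8660, so:
1 − cos 150° = 1 − (-√3/2) ≈ 1.8660

Δλ = λ_C × 1.8660 = 2.4263 × 1.8660 = 4.5276 pm

λ' = 27.6 + 4.5276 = 32.1276 pm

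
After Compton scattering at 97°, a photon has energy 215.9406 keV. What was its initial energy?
410.6001 keV

Convert final energy to wavelength (hc ≈ 1239.842 keV·pm):
λ' = hc/E' = 1239.842 / 215.9406 = 5.7416 pm

Calculate the Compton shift:
Δλ = λ_C(1 - cos(97°))
Δλ = 2.4263 × (1 - cos(97°))
Δλ = 2.7220 pm

Initial wavelength:
λ = λ' - Δλ = 5.7416 - 2.7220 = 3.0196 pm

Initial energy:
E = hc/λ = 1239.842 / 3.0196 = 410.6001 keV

(Intermediate values are shown rounded; full precision is carried through to the final answer.)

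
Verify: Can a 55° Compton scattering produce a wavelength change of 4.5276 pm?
No, inconsistent

Calculate the expected shift for θ = 55°:

Δλ_expected = λ_C(1 - cos(55°))
Δλ_expected = 2.4263 × (1 - cos(55°))
Δλ_expected = 2.4263 × 0.4264
Δλ_expected = 1.0346 pm

Given shift: 4.5276 pm
Expected shift: 1.0346 pm
Difference: 3.4929 pm

The values do not match. The given shift corresponds to θ ≈ 150.0°, not 55°.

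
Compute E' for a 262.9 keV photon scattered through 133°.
140.9380 keV

First convert energy to wavelength:
λ = hc/E, with hc ≈ 1239.842 keV·pm (i.e. 1239.842 eV·nm)

For E = 262.9 keV = 262900 eV:
λ = 1239.842 keV·pm / 262.9 keV
λ = 4.7160 pm

Calculate the Compton shift:
Δλ = λ_C(1 - cos(133°)) = 2.4263 × 1.6820
Δλ = 4.0810 pm

Final wavelength:
λ' = 4.7160 + 4.0810 = 8.7971 pm

Final energy:
E' = hc/λ' = 1239.842 / 8.7971 = 140.9380 keV

(Intermediate values are shown rounded; full precision is carried through to the final answer.)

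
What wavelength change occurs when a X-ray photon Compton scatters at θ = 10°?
0.0369 pm

Using the Compton scattering formula:
Δλ = λ_C(1 - cos θ)

where λ_C = h/(m_e·c) ≈ 2.4263 pm is the Compton wavelength of an electron.

For θ = 10°:
cos(10°) = 0.9848
1 - cos(10°) = 0.0152

Δλ = 2.4263 × 0.0152
Δλ = 0.0369 pm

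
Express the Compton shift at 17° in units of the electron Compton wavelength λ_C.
0.0437 λ_C

The Compton shift formula is:
Δλ = λ_C(1 - cos θ)

Dividing both sides by λ_C:
Δλ/λ_C = 1 - cos θ

For θ = 17°:
Δλ/λ_C = 1 - cos(17°)
Δλ/λ_C = 1 - 0.9563
Δλ/λ_C = 0.0437

This means the shift is 0.0437 × λ_C = 0.1060 pm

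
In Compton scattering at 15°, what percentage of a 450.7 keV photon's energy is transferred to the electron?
0.0292 (or 2.92%)

Calculate initial and final photon energies:

Initial: E₀ = 450.7 keV → λ₀ = 2.7509 pm
Compton shift: Δλ = 0.0827 pm
Final wavelength: λ' = 2.8336 pm
Final energy: E' = 437.5502 keV

Fractional energy loss:
(E₀ - E')/E₀ = (450.7000 - 437.5502)/450.7000
= 13.1498/450.7000
= 0.0292
= 2.92%

(Intermediate values are shown rounded; full precision is carried through to the final answer.)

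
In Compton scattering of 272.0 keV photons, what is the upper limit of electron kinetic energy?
140.2542 keV

Maximum energy transfer occurs at θ = 180° (backscattering).

Initial photon: E₀ = 272.0 keV → λ₀ = 4.5582 pm

Maximum Compton shift (at 180°):
Δλ_max = 2λ_C = 2 × 2.4263 = 4.8526 pm

Final wavelength:
λ' = 4.5582 + 4.8526 = 9.4109 pm

Minimum photon energy (maximum energy to electron):
E'_min = hc/λ' = 131.7458 keV

Maximum electron kinetic energy:
K_max = E₀ - E'_min = 272.0000 - 131.7458 = 140.2542 keV

(Intermediate values are shown rounded; full precision is carried through to the final answer.)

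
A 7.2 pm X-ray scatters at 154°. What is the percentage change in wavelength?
63.9870%

Calculate the Compton shift:
Δλ = λ_C(1 - cos(154°))
Δλ = 2.4263 × (1 - cos(154°))
Δλ = 2.4263 × 1.8988
Δλ = 4.6071 pm

Percentage change:
(Δλ/λ₀) × 100 = (4.6071/7.2) × 100
= 63.9870%

(Intermediate values are shown rounded; full precision is carried through to the final answer.)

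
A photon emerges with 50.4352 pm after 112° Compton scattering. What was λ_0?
47.1000 pm

From λ' = λ + Δλ, we have λ = λ' - Δλ

First calculate the Compton shift:
Δλ = λ_C(1 - cos θ)
Δλ = 2.4263 × (1 - cos(112°))
Δλ = 2.4263 × 1.3746
Δλ = 3.3352 pm

Initial wavelength:
λ = λ' - Δλ
λ = 50.4352 - 3.3352
λ = 47.1000 pm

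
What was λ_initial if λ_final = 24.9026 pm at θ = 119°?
21.3000 pm

From λ' = λ + Δλ, we have λ = λ' - Δλ

First calculate the Compton shift:
Δλ = λ_C(1 - cos θ)
Δλ = 2.4263 × (1 - cos(119°))
Δλ = 2.4263 × 1.4848
Δλ = 3.6026 pm

Initial wavelength:
λ = λ' - Δλ
λ = 24.9026 - 3.6026
λ = 21.3000 pm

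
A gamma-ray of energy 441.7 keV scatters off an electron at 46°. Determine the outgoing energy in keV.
349.4648 keV

First convert energy to wavelength:
λ = hc/E, with hc ≈ 1239.842 keV·pm (i.e. 1239.842 eV·nm)

For E = 441.7 keV = 441700 eV:
λ = 1239.842 keV·pm / 441.7 keV
λ = 2.8070 pm

Calculate the Compton shift:
Δλ = λ_C(1 - cos(46°)) = 2.4263 × 0.3053
Δλ = 0.7409 pm

Final wavelength:
λ' = 2.8070 + 0.7409 = 3.5478 pm

Final energy:
E' = hc/λ' = 1239.842 / 3.5478 = 349.4648 keV

(Intermediate values are shown rounded; full precision is carried through to the final answer.)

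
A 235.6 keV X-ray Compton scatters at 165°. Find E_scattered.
123.5834 keV

First convert energy to wavelength:
λ = hc/E, with hc ≈ 1239.842 keV·pm (i.e. 1239.842 eV·nm)

For E = 235.6 keV = 235600 eV:
λ = 1239.842 keV·pm / 235.6 keV
λ = 5.2625 pm

Calculate the Compton shift:
Δλ = λ_C(1 - cos(165°)) = 2.4263 × 1.9659
Δλ = 4.7699 pm

Final wavelength:
λ' = 5.2625 + 4.7699 = 10.0324 pm

Final energy:
E' = hc/λ' = 1239.842 / 10.0324 = 123.5834 keV

(Intermediate values are shown rounded; full precision is carried through to the final answer.)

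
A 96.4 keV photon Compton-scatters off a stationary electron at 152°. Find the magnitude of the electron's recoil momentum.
8.6936e-23 kg·m/s

The electron is initially at rest, so by conservation of momentum:
p⃗_e = p⃗₀ − p⃗'  (incident photon momentum minus scattered photon momentum)

Photon momentum magnitudes (p = h/λ = E/c):
λ₀ = hc/E₀ = 12.8614 pm → p₀ = h/λ₀ = 5.1519e-23 kg·m/s
Δλ = λ_C(1 − cos 152°) = 4.5686 pm
λ' = 17.4300 pm → p' = h/λ' = 3.8015e-23 kg·m/s

The scattered photon makes angle θ = 152° with the incident direction, so by the law of cosines:
|p⃗_e|² = p₀² + p'² − 2p₀p'cos θ
|p⃗_e|² = (5.1519e-23)² + (3.8015e-23)² − 2·5.1519e-23·3.8015e-23·cos(152°)
|p⃗_e| = 8.6936e-23 kg·m/s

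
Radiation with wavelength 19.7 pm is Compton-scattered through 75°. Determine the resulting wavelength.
21.4983 pm

Using the Compton scattering formula:
λ' = λ + Δλ = λ + λ_C(1 - cos θ)

Given:
- Initial wavelength λ = 19.7 pm
- Scattering angle θ = 75°
- Compton wavelength λ_C ≈ 2.4263 pm

Calculate the shift:
Δλ = 2.4263 × (1 - cos(75°))
Δλ = 2.4263 × 0.7412
Δλ = 1.7983 pm

Final wavelength:
λ' = 19.7 + 1.7983 = 21.4983 pm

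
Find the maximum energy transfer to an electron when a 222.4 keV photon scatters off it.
103.4983 keV

Maximum energy transfer occurs at θ = 180° (backscattering).

Initial photon: E₀ = 222.4 keV → λ₀ = 5.5748 pm

Maximum Compton shift (at 180°):
Δλ_max = 2λ_C = 2 × 2.4263 = 4.8526 pm

Final wavelength:
λ' = 5.5748 + 4.8526 = 10.4274 pm

Minimum photon energy (maximum energy to electron):
E'_min = hc/λ' = 118.9017 keV

Maximum electron kinetic energy:
K_max = E₀ - E'_min = 222.4000 - 118.9017 = 103.4983 keV

(Intermediate values are shown rounded; full precision is carried through to the final answer.)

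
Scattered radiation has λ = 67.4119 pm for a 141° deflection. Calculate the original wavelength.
63.1000 pm

From λ' = λ + Δλ, we have λ = λ' - Δλ

First calculate the Compton shift:
Δλ = λ_C(1 - cos θ)
Δλ = 2.4263 × (1 - cos(141°))
Δλ = 2.4263 × 1.7771
Δλ = 4.3119 pm

Initial wavelength:
λ = λ' - Δλ
λ = 67.4119 - 4.3119
λ = 63.1000 pm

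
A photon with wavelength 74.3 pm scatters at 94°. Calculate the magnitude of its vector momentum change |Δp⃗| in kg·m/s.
1.2826e-23 kg·m/s

Photon momentum magnitude is p = h/λ.

Initial momentum:
p₀ = h/λ = 6.6261e-34/7.4300e-11 = 8.9180e-24 kg·m/s

After scattering:
λ' = λ + Δλ = 74.3 + 2.5956 = 76.8956 pm
p' = h/λ' = 6.6261e-34/7.6896e-11 = 8.6170e-24 kg·m/s

Momentum is a vector; the scattered photon's direction makes angle θ = 94° with the incident direction. The magnitude of the vector change Δp⃗ = p⃗₀ − p⃗' is found from the law of cosines:
|Δp⃗|² = p₀² + p'² − 2p₀p'cos θ
|Δp⃗|² = (8.9180e-24)² + (8.6170e-24)² − 2·8.9180e-24·8.6170e-24·cos(94°)
|Δp⃗| = 1.2826e-23 kg·m/s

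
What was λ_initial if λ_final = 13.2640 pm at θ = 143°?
8.9000 pm

From λ' = λ + Δλ, we have λ = λ' - Δλ

First calculate the Compton shift:
Δλ = λ_C(1 - cos θ)
Δλ = 2.4263 × (1 - cos(143°))
Δλ = 2.4263 × 1.7986
Δλ = 4.3640 pm

Initial wavelength:
λ = λ' - Δλ
λ = 13.2640 - 4.3640
λ = 8.9000 pm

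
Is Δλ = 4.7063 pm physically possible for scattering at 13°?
No, inconsistent

Calculate the expected shift for θ = 13°:

Δλ_expected = λ_C(1 - cos(13°))
Δλ_expected = 2.4263 × (1 - cos(13°))
Δλ_expected = 2.4263 × 0.0256
Δλ_expected = 0.0622 pm

Given shift: 4.7063 pm
Expected shift: 0.0622 pm
Difference: 4.6441 pm

The values do not match. The given shift corresponds to θ ≈ 160.0°, not 13°.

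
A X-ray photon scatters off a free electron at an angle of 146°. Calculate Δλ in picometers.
4.4378 pm

Using the Compton scattering formula:
Δλ = λ_C(1 - cos θ)

where λ_C = h/(m_e·c) ≈ 2.4263 pm is the Compton wavelength of an electron.

For θ = 146°:
cos(146°) = -0.8290
1 - cos(146°) = 1.8290

Δλ = 2.4263 × 1.8290
Δλ = 4.4378 pm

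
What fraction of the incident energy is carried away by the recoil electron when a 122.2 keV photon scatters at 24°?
0.0203 (or 2.03%)

Calculate initial and final photon energies:

Initial: E₀ = 122.2 keV → λ₀ = 10.1460 pm
Compton shift: Δλ = 0.2098 pm
Final wavelength: λ' = 10.3558 pm
Final energy: E' = 119.7247 keV

Fractional energy loss:
(E₀ - E')/E₀ = (122.2000 - 119.7247)/122.2000
= 2.4753/122.2000
= 0.0203
= 2.03%

(Intermediate values are shown rounded; full precision is carried through to the final answer.)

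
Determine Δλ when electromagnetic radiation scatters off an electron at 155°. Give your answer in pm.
4.6253 pm

Using the Compton scattering formula:
Δλ = λ_C(1 - cos θ)

where λ_C = h/(m_e·c) ≈ 2.4263 pm is the Compton wavelength of an electron.

For θ = 155°:
cos(155°) = -0.9063
1 - cos(155°) = 1.9063

Δλ = 2.4263 × 1.9063
Δλ = 4.6253 pm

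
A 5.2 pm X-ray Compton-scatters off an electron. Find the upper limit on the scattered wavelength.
10.0526 pm (at θ = 180°)

The Compton shift is Δλ = λ_C(1 − cos θ).

Since cos θ ranges from −1 to 1, the factor (1 − cos θ) ranges from 0 to 2; the maximum shift occurs at θ = 180° (backscattering):
Δλ_max = 2λ_C = 2 × 2.4263 pm = 4.8526 pm

Maximum scattered wavelength:
λ'_max = λ₀ + Δλ_max = 5.2 + 4.8526 = 10.0526 pm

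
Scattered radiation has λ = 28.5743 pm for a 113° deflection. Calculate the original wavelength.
25.2000 pm

From λ' = λ + Δλ, we have λ = λ' - Δλ

First calculate the Compton shift:
Δλ = λ_C(1 - cos θ)
Δλ = 2.4263 × (1 - cos(113°))
Δλ = 2.4263 × 1.3907
Δλ = 3.3743 pm

Initial wavelength:
λ = λ' - Δλ
λ = 28.5743 - 3.3743
λ = 25.2000 pm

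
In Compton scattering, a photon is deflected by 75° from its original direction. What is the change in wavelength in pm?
1.7983 pm

Using the Compton scattering formula:
Δλ = λ_C(1 - cos θ)

where λ_C = h/(m_e·c) ≈ 2.4263 pm is the Compton wavelength of an electron.

For θ = 75°:
cos(75°) = 0.2588
1 - cos(75°) = 0.7412

Δλ = 2.4263 × 0.7412
Δλ = 1.7983 pm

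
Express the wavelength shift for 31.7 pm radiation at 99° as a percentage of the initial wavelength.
8.8513%

Calculate the Compton shift:
Δλ = λ_C(1 - cos(99°))
Δλ = 2.4263 × (1 - cos(99°))
Δλ = 2.4263 × 1.1564
Δλ = 2.8059 pm

Percentage change:
(Δλ/λ₀) × 100 = (2.8059/31.7) × 100
= 8.8513%

(Intermediate values are shown rounded; full precision is carried through to the final answer.)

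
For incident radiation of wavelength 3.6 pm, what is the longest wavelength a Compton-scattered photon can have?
8.4526 pm (at θ = 180°)

The Compton shift is Δλ = λ_C(1 − cos θ).

Since cos θ ranges from −1 to 1, the factor (1 − cos θ) ranges from 0 to 2; the maximum shift occurs at θ = 180° (backscattering):
Δλ_max = 2λ_C = 2 × 2.4263 pm = 4.8526 pm

Maximum scattered wavelength:
λ'_max = λ₀ + Δλ_max = 3.6 + 4.8526 = 8.4526 pm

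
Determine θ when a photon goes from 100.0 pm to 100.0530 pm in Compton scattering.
12.00°

First find the wavelength shift:
Δλ = λ' - λ = 100.0530 - 100.0 = 0.0530 pm

Using Δλ = λ_C(1 - cos θ), with λ_C = h/(m_e·c) ≈ 2.42631024 pm:
cos θ = 1 - Δλ/λ_C
cos θ = 1 - 0.0530/2.42631024
cos θ = 0.978156

θ = arccos(0.978156)
θ = 12.00°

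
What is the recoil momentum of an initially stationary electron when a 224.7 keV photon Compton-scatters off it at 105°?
1.5875e-22 kg·m/s

The electron is initially at rest, so by conservation of momentum:
p⃗_e = p⃗₀ − p⃗'  (incident photon momentum minus scattered photon momentum)

Photon momentum magnitudes (p = h/λ = E/c):
λ₀ = hc/E₀ = 5.5178 pm → p₀ = h/λ₀ = 1.2009e-22 kg·m/s
Δλ = λ_C(1 − cos 105°) = 3.0543 pm
λ' = 8.5721 pm → p' = h/λ' = 7.7299e-23 kg·m/s

The scattered photon makes angle θ = 105° with the incident direction, so by the law of cosines:
|p⃗_e|² = p₀² + p'² − 2p₀p'cos θ
|p⃗_e|² = (1.2009e-22)² + (7.7299e-23)² − 2·1.2009e-22·7.7299e-23·cos(105°)
|p⃗_e| = 1.5875e-22 kg·m/s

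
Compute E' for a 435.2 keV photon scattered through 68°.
283.9571 keV

First convert energy to wavelength:
λ = hc/E, with hc ≈ 1239.842 keV·pm (i.e. 1239.842 eV·nm)

For E = 435.2 keV = 435200 eV:
λ = 1239.842 keV·pm / 435.2 keV
λ = 2.8489 pm

Calculate the Compton shift:
Δλ = λ_C(1 - cos(68°)) = 2.4263 × 0.6254
Δλ = 1.5174 pm

Final wavelength:
λ' = 2.8489 + 1.5174 = 4.3663 pm

Final energy:
E' = hc/λ' = 1239.842 / 4.3663 = 283.9571 keV

(Intermediate values are shown rounded; full precision is carried through to the final answer.)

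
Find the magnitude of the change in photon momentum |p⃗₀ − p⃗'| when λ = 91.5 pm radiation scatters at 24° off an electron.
3.0078e-24 kg·m/s

Photon momentum magnitude is p = h/λ.

Initial momentum:
p₀ = h/λ = 6.6261e-34/9.1500e-11 = 7.2416e-24 kg·m/s

After scattering:
λ' = λ + Δλ = 91.5 + 0.2098 = 91.7098 pm
p' = h/λ' = 6.6261e-34/9.1710e-11 = 7.2250e-24 kg·m/s

Momentum is a vector; the scattered photon's direction makes angle θ = 24° with the incident direction. The magnitude of the vector change Δp⃗ = p⃗₀ − p⃗' is found from the law of cosines:
|Δp⃗|² = p₀² + p'² − 2p₀p'cos θ
|Δp⃗|² = (7.2416e-24)² + (7.2250e-24)² − 2·7.2416e-24·7.2250e-24·cos(24°)
|Δp⃗| = 3.0078e-24 kg·m/s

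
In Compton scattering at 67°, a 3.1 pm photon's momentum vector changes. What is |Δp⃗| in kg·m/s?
2.0605e-22 kg·m/s

Photon momentum magnitude is p = h/λ.

Initial momentum:
p₀ = h/λ = 6.6261e-34/3.1000e-12 = 2.1374e-22 kg·m/s

After scattering:
λ' = λ + Δλ = 3.1 + 1.4783 = 4.5783 pm
p' = h/λ' = 6.6261e-34/4.5783e-12 = 1.4473e-22 kg·m/s

Momentum is a vector; the scattered photon's direction makes angle θ = 67° with the incident direction. The magnitude of the vector change Δp⃗ = p⃗₀ − p⃗' is found from the law of cosines:
|Δp⃗|² = p₀² + p'² − 2p₀p'cos θ
|Δp⃗|² = (2.1374e-22)² + (1.4473e-22)² − 2·2.1374e-22·1.4473e-22·cos(67°)
|Δp⃗| = 2.0605e-22 kg·m/s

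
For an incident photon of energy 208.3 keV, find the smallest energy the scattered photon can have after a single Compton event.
114.7490 keV (at θ = 180°)

The scattered photon has minimum energy when its wavelength is maximum, i.e., when the Compton shift Δλ = λ_C(1 − cos θ) is maximum. This occurs at θ = 180° (backscattering), giving Δλ_max = 2λ_C = 4.8526 pm.

Initial wavelength: λ₀ = hc/E₀ = 5.9522 pm
Maximum final wavelength: λ'_max = λ₀ + 2λ_C = 5.9522 + 4.8526 = 10.8048 pm
Minimum final energy: E'_min = hc/λ'_max = 114.7490 keV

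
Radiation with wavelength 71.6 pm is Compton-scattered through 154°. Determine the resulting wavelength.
76.2071 pm

Using the Compton scattering formula:
λ' = λ + Δλ = λ + λ_C(1 - cos θ)

Given:
- Initial wavelength λ = 71.6 pm
- Scattering angle θ = 154°
- Compton wavelength λ_C ≈ 2.4263 pm

Calculate the shift:
Δλ = 2.4263 × (1 - cos(154°))
Δλ = 2.4263 × 1.8988
Δλ = 4.6071 pm

Final wavelength:
λ' = 71.6 + 4.6071 = 76.2071 pm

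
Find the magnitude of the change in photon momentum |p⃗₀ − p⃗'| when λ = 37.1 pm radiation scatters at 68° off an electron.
1.9591e-23 kg·m/s

Photon momentum magnitude is p = h/λ.

Initial momentum:
p₀ = h/λ = 6.6261e-34/3.7100e-11 = 1.7860e-23 kg·m/s

After scattering:
λ' = λ + Δλ = 37.1 + 1.5174 = 38.6174 pm
p' = h/λ' = 6.6261e-34/3.8617e-11 = 1.7158e-23 kg·m/s

Momentum is a vector; the scattered photon's direction makes angle θ = 68° with the incident direction. The magnitude of the vector change Δp⃗ = p⃗₀ − p⃗' is found from the law of cosines:
|Δp⃗|² = p₀² + p'² − 2p₀p'cos θ
|Δp⃗|² = (1.7860e-23)² + (1.7158e-23)² − 2·1.7860e-23·1.7158e-23·cos(68°)
|Δp⃗| = 1.9591e-23 kg·m/s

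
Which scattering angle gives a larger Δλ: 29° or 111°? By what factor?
111° produces the larger shift by a factor of 10.834

Calculate both shifts using Δλ = λ_C(1 - cos θ):

For θ₁ = 29°:
Δλ₁ = 2.4263 × (1 - cos(29°))
Δλ₁ = 2.4263 × 0.1254
Δλ₁ = 0.3042 pm

For θ₂ = 111°:
Δλ₂ = 2.4263 × (1 - cos(111°))
Δλ₂ = 2.4263 × 1.3584
Δλ₂ = 3.2958 pm

The 111° angle produces the larger shift.
Ratio: 3.2958/0.3042 = 10.834

(Intermediate values are shown rounded; full precision is carried through to the final answer.)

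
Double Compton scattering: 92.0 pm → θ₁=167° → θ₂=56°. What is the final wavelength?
97.8600 pm

Apply Compton shift twice:

First scattering at θ₁ = 167°:
Δλ₁ = λ_C(1 - cos(167°))
Δλ₁ = 2.4263 × 1.9744
Δλ₁ = 4.7904 pm

After first scattering:
λ₁ = 92.0 + 4.7904 = 96.7904 pm

Second scattering at θ₂ = 56°:
Δλ₂ = λ_C(1 - cos(56°))
Δλ₂ = 2.4263 × 0.4408
Δλ₂ = 1.0695 pm

Final wavelength:
λ₂ = 96.7904 + 1.0695 = 97.8600 pm

Total shift: Δλ_total = 4.7904 + 1.0695 = 5.8600 pm

(Intermediate values are shown rounded; full precision is carried through to the final answer.)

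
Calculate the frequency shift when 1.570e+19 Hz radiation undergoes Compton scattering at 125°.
2.616e+18 Hz (decrease)

Convert frequency to wavelength (c = 299792458 m/s):
λ₀ = c/f₀ = 299792458/1.570e+19 = 1.9095061e-11 m = 19.0951 pm

Calculate Compton shift:
Δλ = λ_C(1 - cos(125°)) = 3.8180 pm

Final wavelength:
λ' = λ₀ + Δλ = 19.0951 + 3.8180 = 22.9130 pm

Final frequency:
f' = c/λ' = 299792458/2.2913046e-11 = 1.3083920e+19 Hz

Frequency shift (decrease):
Δf = f₀ - f' = 1.570e+19 - 1.3083920e+19 = 2.616e+18 Hz

(Intermediate values are shown rounded; full precision is carried through to the final answer.)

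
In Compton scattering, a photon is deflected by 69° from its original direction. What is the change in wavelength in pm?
1.5568 pm

Using the Compton scattering formula:
Δλ = λ_C(1 - cos θ)

where λ_C = h/(m_e·c) ≈ 2.4263 pm is the Compton wavelength of an electron.

For θ = 69°:
cos(69°) = 0.3584
1 - cos(69°) = 0.6416

Δλ = 2.4263 × 0.6416
Δλ = 1.5568 pm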